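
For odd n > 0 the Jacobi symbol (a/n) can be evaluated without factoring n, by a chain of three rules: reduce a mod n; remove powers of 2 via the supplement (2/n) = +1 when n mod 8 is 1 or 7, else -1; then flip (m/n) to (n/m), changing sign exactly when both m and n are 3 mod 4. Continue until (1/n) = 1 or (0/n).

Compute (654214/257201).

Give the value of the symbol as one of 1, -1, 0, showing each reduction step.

-1

(654214/257201) = (139812/257201)   [reduce mod 257201]
139812 = 2^2·34953; (2/257201) = +1 since 257201 mod 8 = 1, so (139812/257201) = (+1)^2·(34953/257201); sign now +1
reciprocity: (34953/257201) = +1·(257201/34953) since 34953 mod 4 = 1, 257201 mod 4 = 1; sign now +1
(257201/34953) = (12530/34953)   [reduce mod 34953]
12530 = 2^1·6265; (2/34953) = +1 since 34953 mod 8 = 1, so (12530/34953) = (+1)^1·(6265/34953); sign now +1
reciprocity: (6265/34953) = +1·(34953/6265) since 6265 mod 4 = 1, 34953 mod 4 = 1; sign now +1
(34953/6265) = (3628/6265)   [reduce mod 6265]
3628 = 2^2·907; (2/6265) = +1 since 6265 mod 8 = 1, so (3628/6265) = (+1)^2·(907/6265); sign now +1
reciprocity: (907/6265) = +1·(6265/907) since 907 mod 4 = 3, 6265 mod 4 = 1; sign now +1
(6265/907) = (823/907)   [reduce mod 907]
reciprocity: (823/907) = -1·(907/823) since 823 mod 4 = 3, 907 mod 4 = 3; sign now -1
(907/823) = (84/823)   [reduce mod 823]
84 = 2^2·21; (2/823) = +1 since 823 mod 8 = 7, so (84/823) = (+1)^2·(21/823); sign now -1
reciprocity: (21/823) = +1·(823/21) since 21 mod 4 = 1, 823 mod 4 = 3; sign now -1
(823/21) = (4/21)   [reduce mod 21]
4 = 2^2·1; (2/21) = -1 since 21 mod 8 = 5, so (4/21) = (-1)^2·(1/21); sign now -1
(1/21) = 1; final value = sign = -1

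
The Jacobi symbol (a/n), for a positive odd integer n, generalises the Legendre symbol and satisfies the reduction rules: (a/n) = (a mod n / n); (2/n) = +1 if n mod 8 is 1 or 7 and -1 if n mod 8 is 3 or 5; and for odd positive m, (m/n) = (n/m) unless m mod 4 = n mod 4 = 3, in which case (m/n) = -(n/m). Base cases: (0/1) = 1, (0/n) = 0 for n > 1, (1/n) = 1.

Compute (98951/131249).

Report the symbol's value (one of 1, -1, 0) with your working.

1

flip (98951/131249) -> (131249/98951): both odd, 98951 mod 4 = 3, 131249 mod 4 = 1, so the flip contributes +1; sign now +1
(131249/98951): 131249 mod 98951 = 32298, so (131249/98951) = (32298/98951)
factor out 2^1: 32298 = 2^1·16149; with 98951 mod 8 = 7, (2/98951) = +1; sign now +1; continue with (16149/98951)
flip (16149/98951) -> (98951/16149): both odd, 16149 mod 4 = 1, 98951 mod 4 = 3, so the flip contributes +1; sign now +1
(98951/16149): 98951 mod 16149 = 2057, so (98951/16149) = (2057/16149)
flip (2057/16149) -> (16149/2057): both odd, 2057 mod 4 = 1, 16149 mod 4 = 1, so the flip contributes +1; sign now +1
(16149/2057): 16149 mod 2057 = 1750, so (16149/2057) = (1750/2057)
factor out 2^1: 1750 = 2^1·875; with 2057 mod 8 = 1, (2/2057) = +1; sign now +1; continue with (875/2057)
flip (875/2057) -> (2057/875): both odd, 875 mod 4 = 3, 2057 mod 4 = 1, so the flip contributes +1; sign now +1
(2057/875): 2057 mod 875 = 307, so (2057/875) = (307/875)
flip (307/875) -> (875/307): both odd, 307 mod 4 = 3, 875 mod 4 = 3, so the flip contributes -1; sign now -1
(875/307): 875 mod 307 = 261, so (875/307) = (261/307)
flip (261/307) -> (307/261): both odd, 261 mod 4 = 1, 307 mod 4 = 3, so the flip contributes +1; sign now -1
(307/261): 307 mod 261 = 46, so (307/261) = (46/261)
factor out 2^1: 46 = 2^1·23; with 261 mod 8 = 5, (2/261) = -1; sign now +1; continue with (23/261)
flip (23/261) -> (261/23): both odd, 23 mod 4 = 3, 261 mod 4 = 1, so the flip contributes +1; sign now +1
(261/23): 261 mod 23 = 8, so (261/23) = (8/23)
factor out 2^3: 8 = 2^3·1; with 23 mod 8 = 7, (2/23) = +1; sign now +1; continue with (1/23)
reached (1/23) = 1, so the symbol is +1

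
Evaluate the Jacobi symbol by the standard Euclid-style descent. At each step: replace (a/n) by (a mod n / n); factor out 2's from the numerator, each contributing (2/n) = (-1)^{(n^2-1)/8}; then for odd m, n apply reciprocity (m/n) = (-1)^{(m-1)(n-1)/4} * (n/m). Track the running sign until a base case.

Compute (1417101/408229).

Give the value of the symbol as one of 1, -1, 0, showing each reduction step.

-1

(1417101/408229) = (192414/408229)   [reduce mod 408229]
192414 = 2^1·96207; (2/408229) = -1 since 408229 mod 8 = 5, so (192414/408229) = (-1)^1·(96207/408229); sign now -1
reciprocity: (96207/408229) = +1·(408229/96207) since 96207 mod 4 = 3, 408229 mod 4 = 1; sign now -1
(408229/96207) = (23401/96207)   [reduce mod 96207]
reciprocity: (23401/96207) = +1·(96207/23401) since 23401 mod 4 = 1, 96207 mod 4 = 3; sign now -1
(96207/23401) = (2603/23401)   [reduce mod 23401]
reciprocity: (2603/23401) = +1·(23401/2603) since 2603 mod 4 = 3, 23401 mod 4 = 1; sign now -1
(23401/2603) = (2577/2603)   [reduce mod 2603]
reciprocity: (2577/2603) = +1·(2603/2577) since 2577 mod 4 = 1, 2603 mod 4 = 3; sign now -1
(2603/2577) = (26/2577)   [reduce mod 2577]
26 = 2^1·13; (2/2577) = +1 since 2577 mod 8 = 1, so (26/2577) = (+1)^1·(13/2577); sign now -1
reciprocity: (13/2577) = +1·(2577/13) since 13 mod 4 = 1, 2577 mod 4 = 1; sign now -1
(2577/13) = (3/13)   [reduce mod 13]
reciprocity: (3/13) = +1·(13/3) since 3 mod 4 = 3, 13 mod 4 = 1; sign now -1
(13/3) = (1/3)   [reduce mod 3]
(1/3) = 1; final value = sign = -1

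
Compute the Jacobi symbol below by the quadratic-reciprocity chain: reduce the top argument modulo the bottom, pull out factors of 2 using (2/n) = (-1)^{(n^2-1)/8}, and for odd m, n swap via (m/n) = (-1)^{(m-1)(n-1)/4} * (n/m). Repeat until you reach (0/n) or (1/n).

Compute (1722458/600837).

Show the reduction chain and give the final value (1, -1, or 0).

-1

(1722458/600837): 1722458 mod 600837 = 520784, so (1722458/600837) = (520784/600837)
factor out 2^4: 520784 = 2^4·32549; with 600837 mod 8 = 5, (2/600837) = -1; sign now +1; continue with (32549/600837)
flip (32549/600837) -> (600837/32549): both odd, 32549 mod 4 = 1, 600837 mod 4 = 1, so the flip contributes +1; sign now +1
(600837/32549): 600837 mod 32549 = 14955, so (600837/32549) = (14955/32549)
flip (14955/32549) -> (32549/14955): both odd, 14955 mod 4 = 3, 32549 mod 4 = 1, so the flip contributes +1; sign now +1
(32549/14955): 32549 mod 14955 = 2639, so (32549/14955) = (2639/14955)
flip (2639/14955) -> (14955/2639): both odd, 2639 mod 4 = 3, 14955 mod 4 = 3, so the flip contributes -1; sign now -1
(14955/2639): 14955 mod 2639 = 1760, so (14955/2639) = (1760/2639)
factor out 2^5: 1760 = 2^5·55; with 2639 mod 8 = 7, (2/2639) = +1; sign now -1; continue with (55/2639)
flip (55/2639) -> (2639/55): both odd, 55 mod 4 = 3, 2639 mod 4 = 3, so the flip contributes -1; sign now +1
(2639/55): 2639 mod 55 = 54, so (2639/55) = (54/55)
factor out 2^1: 54 = 2^1·27; with 55 mod 8 = 7, (2/55) = +1; sign now +1; continue with (27/55)
flip (27/55) -> (55/27): both odd, 27 mod 4 = 3, 55 mod 4 = 3, so the flip contributes -1; sign now -1
(55/27): 55 mod 27 = 1, so (55/27) = (1/27)
reached (1/27) = 1, so the symbol is -1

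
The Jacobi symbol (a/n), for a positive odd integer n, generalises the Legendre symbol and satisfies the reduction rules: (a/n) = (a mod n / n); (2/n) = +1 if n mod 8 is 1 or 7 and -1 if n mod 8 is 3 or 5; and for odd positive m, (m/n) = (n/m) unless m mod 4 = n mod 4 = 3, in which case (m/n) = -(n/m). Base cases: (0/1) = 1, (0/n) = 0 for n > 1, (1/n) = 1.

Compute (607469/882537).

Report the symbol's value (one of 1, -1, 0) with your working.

1

reciprocity: (607469/882537) = +1·(882537/607469) since 607469 mod 4 = 1, 882537 mod 4 = 1; sign now +1
(882537/607469) = (275068/607469)   [reduce mod 607469]
275068 = 2^2·68767; (2/607469) = -1 since 607469 mod 8 = 5, so (275068/607469) = (-1)^2·(68767/607469); sign now +1
reciprocity: (68767/607469) = +1·(607469/68767) since 68767 mod 4 = 3, 607469 mod 4 = 1; sign now +1
(607469/68767) = (57333/68767)   [reduce mod 68767]
reciprocity: (57333/68767) = +1·(68767/57333) since 57333 mod 4 = 1, 68767 mod 4 = 3; sign now +1
(68767/57333) = (11434/57333)   [reduce mod 57333]
11434 = 2^1·5717; (2/57333) = -1 since 57333 mod 8 = 5, so (11434/57333) = (-1)^1·(5717/57333); sign now -1
reciprocity: (5717/57333) = +1·(57333/5717) since 5717 mod 4 = 1, 57333 mod 4 = 1; sign now -1
(57333/5717) = (163/5717)   [reduce mod 5717]
reciprocity: (163/5717) = +1·(5717/163) since 163 mod 4 = 3, 5717 mod 4 = 1; sign now -1
(5717/163) = (12/163)   [reduce mod 163]
12 = 2^2·3; (2/163) = -1 since 163 mod 8 = 3, so (12/163) = (-1)^2·(3/163); sign now -1
reciprocity: (3/163) = -1·(163/3) since 3 mod 4 = 3, 163 mod 4 = 3; sign now +1
(163/3) = (1/3)   [reduce mod 3]
(1/3) = 1; final value = sign = +1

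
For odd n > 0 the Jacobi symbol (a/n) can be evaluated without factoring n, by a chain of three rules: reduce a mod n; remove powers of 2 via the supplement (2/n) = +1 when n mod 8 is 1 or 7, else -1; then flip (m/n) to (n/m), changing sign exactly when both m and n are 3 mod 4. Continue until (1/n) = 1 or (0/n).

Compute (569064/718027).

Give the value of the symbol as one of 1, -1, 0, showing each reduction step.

factor out 2^3: 569064 = 2^3·71133; with 718027 mod 8 = 3, (2/718027) = -1; sign now -1; continue with (71133/718027)
flip (71133/718027) -> (718027/71133): both odd, 71133 mod 4 = 1, 718027 mod 4 = 3, so the flip contributes +1; sign now -1
(718027/71133): 718027 mod 71133 = 6697, so (718027/71133) = (6697/71133)
flip (6697/71133) -> (71133/6697): both odd, 6697 mod 4 = 1, 71133 mod 4 = 1, so the flip contributes +1; sign now -1
(71133/6697): 71133 mod 6697 = 4163, so (71133/6697) = (4163/6697)
flip (4163/6697) -> (6697/4163): both odd, 4163 mod 4 = 3, 6697 mod 4 = 1, so the flip contributes +1; sign now -1
(6697/4163): 6697 mod 4163 = 2534, so (6697/4163) = (2534/4163)
factor out 2^1: 2534 = 2^1·1267; with 4163 mod 8 = 3, (2/4163) = -1; sign now +1; continue with (1267/4163)
flip (1267/4163) -> (4163/1267): both odd, 1267 mod 4 = 3, 4163 mod 4 = 3, so the flip contributes -1; sign now -1
(4163/1267): 4163 mod 1267 = 362, so (4163/1267) = (362/1267)
factor out 2^1: 362 = 2^1·181; with 1267 mod 8 = 3, (2/1267) = -1; sign now +1; continue with (181/1267)
flip (181/1267) -> (1267/181): both odd, 181 mod 4 = 1, 1267 mod 4 = 3, so the flip contributes +1; sign now +1
(1267/181): 1267 mod 181 = 0, so (1267/181) = (0/181)
reached (0/181); gcd(a, n) > 1, so (0/181) = 0 and the symbol is 0

0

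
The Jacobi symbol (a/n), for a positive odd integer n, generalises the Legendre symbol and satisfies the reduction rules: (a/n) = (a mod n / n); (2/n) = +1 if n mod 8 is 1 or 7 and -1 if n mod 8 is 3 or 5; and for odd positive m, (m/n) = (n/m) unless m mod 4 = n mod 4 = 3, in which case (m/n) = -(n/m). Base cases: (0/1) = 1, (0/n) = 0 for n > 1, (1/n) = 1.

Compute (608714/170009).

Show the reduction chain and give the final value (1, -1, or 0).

(608714/170009): 608714 mod 170009 = 98687, so (608714/170009) = (98687/170009)
flip (98687/170009) -> (170009/98687): both odd, 98687 mod 4 = 3, 170009 mod 4 = 1, so the flip contributes +1; sign now +1
(170009/98687): 170009 mod 98687 = 71322, so (170009/98687) = (71322/98687)
factor out 2^1: 71322 = 2^1·35661; with 98687 mod 8 = 7, (2/98687) = +1; sign now +1; continue with (35661/98687)
flip (35661/98687) -> (98687/35661): both odd, 35661 mod 4 = 1, 98687 mod 4 = 3, so the flip contributes +1; sign now +1
(98687/35661): 98687 mod 35661 = 27365, so (98687/35661) = (27365/35661)
flip (27365/35661) -> (35661/27365): both odd, 27365 mod 4 = 1, 35661 mod 4 = 1, so the flip contributes +1; sign now +1
(35661/27365): 35661 mod 27365 = 8296, so (35661/27365) = (8296/27365)
factor out 2^3: 8296 = 2^3·1037; with 27365 mod 8 = 5, (2/27365) = -1; sign now -1; continue with (1037/27365)
flip (1037/27365) -> (27365/1037): both odd, 1037 mod 4 = 1, 27365 mod 4 = 1, so the flip contributes +1; sign now -1
(27365/1037): 27365 mod 1037 = 403, so (27365/1037) = (403/1037)
flip (403/1037) -> (1037/403): both odd, 403 mod 4 = 3, 1037 mod 4 = 1, so the flip contributes +1; sign now -1
(1037/403): 1037 mod 403 = 231, so (1037/403) = (231/403)
flip (231/403) -> (403/231): both odd, 231 mod 4 = 3, 403 mod 4 = 3, so the flip contributes -1; sign now +1
(403/231): 403 mod 231 = 172, so (403/231) = (172/231)
factor out 2^2: 172 = 2^2·43; with 231 mod 8 = 7, (2/231) = +1; sign now +1; continue with (43/231)
flip (43/231) -> (231/43): both odd, 43 mod 4 = 3, 231 mod 4 = 3, so the flip contributes -1; sign now -1
(231/43): 231 mod 43 = 16, so (231/43) = (16/43)
factor out 2^4: 16 = 2^4·1; with 43 mod 8 = 3, (2/43) = -1; sign now -1; continue with (1/43)
reached (1/43) = 1, so the symbol is -1

-1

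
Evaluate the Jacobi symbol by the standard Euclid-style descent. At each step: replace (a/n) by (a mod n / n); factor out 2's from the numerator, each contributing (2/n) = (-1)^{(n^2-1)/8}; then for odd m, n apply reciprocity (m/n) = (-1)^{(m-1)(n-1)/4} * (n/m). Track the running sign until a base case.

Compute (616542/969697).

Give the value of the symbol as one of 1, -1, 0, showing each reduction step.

1

616542 = 2^1·308271; (2/969697) = +1 since 969697 mod 8 = 1, so (616542/969697) = (+1)^1·(308271/969697); sign now +1
reciprocity: (308271/969697) = +1·(969697/308271) since 308271 mod 4 = 3, 969697 mod 4 = 1; sign now +1
(969697/308271) = (44884/308271)   [reduce mod 308271]
44884 = 2^2·11221; (2/308271) = +1 since 308271 mod 8 = 7, so (44884/308271) = (+1)^2·(11221/308271); sign now +1
reciprocity: (11221/308271) = +1·(308271/11221) since 11221 mod 4 = 1, 308271 mod 4 = 3; sign now +1
(308271/11221) = (5304/11221)   [reduce mod 11221]
5304 = 2^3·663; (2/11221) = -1 since 11221 mod 8 = 5, so (5304/11221) = (-1)^3·(663/11221); sign now -1
reciprocity: (663/11221) = +1·(11221/663) since 663 mod 4 = 3, 11221 mod 4 = 1; sign now -1
(11221/663) = (613/663)   [reduce mod 663]
reciprocity: (613/663) = +1·(663/613) since 613 mod 4 = 1, 663 mod 4 = 3; sign now -1
(663/613) = (50/613)   [reduce mod 613]
50 = 2^1·25; (2/613) = -1 since 613 mod 8 = 5, so (50/613) = (-1)^1·(25/613); sign now +1
reciprocity: (25/613) = +1·(613/25) since 25 mod 4 = 1, 613 mod 4 = 1; sign now +1
(613/25) = (13/25)   [reduce mod 25]
reciprocity: (13/25) = +1·(25/13) since 13 mod 4 = 1, 25 mod 4 = 1; sign now +1
(25/13) = (12/13)   [reduce mod 13]
12 = 2^2·3; (2/13) = -1 since 13 mod 8 = 5, so (12/13) = (-1)^2·(3/13); sign now +1
reciprocity: (3/13) = +1·(13/3) since 3 mod 4 = 3, 13 mod 4 = 1; sign now +1
(13/3) = (1/3)   [reduce mod 3]
(1/3) = 1; final value = sign = +1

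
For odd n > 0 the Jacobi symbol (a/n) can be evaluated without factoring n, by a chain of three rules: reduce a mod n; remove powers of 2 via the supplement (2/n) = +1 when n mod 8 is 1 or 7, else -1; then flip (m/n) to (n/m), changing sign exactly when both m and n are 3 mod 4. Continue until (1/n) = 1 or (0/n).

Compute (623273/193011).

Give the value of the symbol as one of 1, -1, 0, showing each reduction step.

(623273/193011): 623273 mod 193011 = 44240, so (623273/193011) = (44240/193011)
factor out 2^4: 44240 = 2^4·2765; with 193011 mod 8 = 3, (2/193011) = -1; sign now +1; continue with (2765/193011)
flip (2765/193011) -> (193011/2765): both odd, 2765 mod 4 = 1, 193011 mod 4 = 3, so the flip contributes +1; sign now +1
(193011/2765): 193011 mod 2765 = 2226, so (193011/2765) = (2226/2765)
factor out 2^1: 2226 = 2^1·1113; with 2765 mod 8 = 5, (2/2765) = -1; sign now -1; continue with (1113/2765)
flip (1113/2765) -> (2765/1113): both odd, 1113 mod 4 = 1, 2765 mod 4 = 1, so the flip contributes +1; sign now -1
(2765/1113): 2765 mod 1113 = 539, so (2765/1113) = (539/1113)
flip (539/1113) -> (1113/539): both odd, 539 mod 4 = 3, 1113 mod 4 = 1, so the flip contributes +1; sign now -1
(1113/539): 1113 mod 539 = 35, so (1113/539) = (35/539)
flip (35/539) -> (539/35): both odd, 35 mod 4 = 3, 539 mod 4 = 3, so the flip contributes -1; sign now +1
(539/35): 539 mod 35 = 14, so (539/35) = (14/35)
factor out 2^1: 14 = 2^1·7; with 35 mod 8 = 3, (2/35) = -1; sign now -1; continue with (7/35)
flip (7/35) -> (35/7): both odd, 7 mod 4 = 3, 35 mod 4 = 3, so the flip contributes -1; sign now +1
(35/7): 35 mod 7 = 0, so (35/7) = (0/7)
reached (0/7); gcd(a, n) > 1, so (0/7) = 0 and the symbol is 0

0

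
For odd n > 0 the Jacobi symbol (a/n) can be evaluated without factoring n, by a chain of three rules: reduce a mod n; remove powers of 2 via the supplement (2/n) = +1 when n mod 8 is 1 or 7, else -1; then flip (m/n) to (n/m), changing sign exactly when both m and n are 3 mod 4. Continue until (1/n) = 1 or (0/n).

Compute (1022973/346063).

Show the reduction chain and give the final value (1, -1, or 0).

1

(1022973/346063) = (330847/346063)   [reduce mod 346063]
reciprocity: (330847/346063) = -1·(346063/330847) since 330847 mod 4 = 3, 346063 mod 4 = 3; sign now -1
(346063/330847) = (15216/330847)   [reduce mod 330847]
15216 = 2^4·951; (2/330847) = +1 since 330847 mod 8 = 7, so (15216/330847) = (+1)^4·(951/330847); sign now -1
reciprocity: (951/330847) = -1·(330847/951) since 951 mod 4 = 3, 330847 mod 4 = 3; sign now +1
(330847/951) = (850/951)   [reduce mod 951]
850 = 2^1·425; (2/951) = +1 since 951 mod 8 = 7, so (850/951) = (+1)^1·(425/951); sign now +1
reciprocity: (425/951) = +1·(951/425) since 425 mod 4 = 1, 951 mod 4 = 3; sign now +1
(951/425) = (101/425)   [reduce mod 425]
reciprocity: (101/425) = +1·(425/101) since 101 mod 4 = 1, 425 mod 4 = 1; sign now +1
(425/101) = (21/101)   [reduce mod 101]
reciprocity: (21/101) = +1·(101/21) since 21 mod 4 = 1, 101 mod 4 = 1; sign now +1
(101/21) = (17/21)   [reduce mod 21]
reciprocity: (17/21) = +1·(21/17) since 17 mod 4 = 1, 21 mod 4 = 1; sign now +1
(21/17) = (4/17)   [reduce mod 17]
4 = 2^2·1; (2/17) = +1 since 17 mod 8 = 1, so (4/17) = (+1)^2·(1/17); sign now +1
(1/17) = 1; final value = sign = +1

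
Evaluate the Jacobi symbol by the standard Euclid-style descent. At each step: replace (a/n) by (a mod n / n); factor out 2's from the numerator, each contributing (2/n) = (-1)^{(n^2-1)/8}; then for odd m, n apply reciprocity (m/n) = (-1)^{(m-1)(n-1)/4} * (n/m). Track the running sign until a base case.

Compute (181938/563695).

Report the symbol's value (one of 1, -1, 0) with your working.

1

factor out 2^1: 181938 = 2^1·90969; with 563695 mod 8 = 7, (2/563695) = +1; sign now +1; continue with (90969/563695)
flip (90969/563695) -> (563695/90969): both odd, 90969 mod 4 = 1, 563695 mod 4 = 3, so the flip contributes +1; sign now +1
(563695/90969): 563695 mod 90969 = 17881, so (563695/90969) = (17881/90969)
flip (17881/90969) -> (90969/17881): both odd, 17881 mod 4 = 1, 90969 mod 4 = 1, so the flip contributes +1; sign now +1
(90969/17881): 90969 mod 17881 = 1564, so (90969/17881) = (1564/17881)
factor out 2^2: 1564 = 2^2·391; with 17881 mod 8 = 1, (2/17881) = +1; sign now +1; continue with (391/17881)
flip (391/17881) -> (17881/391): both odd, 391 mod 4 = 3, 17881 mod 4 = 1, so the flip contributes +1; sign now +1
(17881/391): 17881 mod 391 = 286, so (17881/391) = (286/391)
factor out 2^1: 286 = 2^1·143; with 391 mod 8 = 7, (2/391) = +1; sign now +1; continue with (143/391)
flip (143/391) -> (391/143): both odd, 143 mod 4 = 3, 391 mod 4 = 3, so the flip contributes -1; sign now -1
(391/143): 391 mod 143 = 105, so (391/143) = (105/143)
flip (105/143) -> (143/105): both odd, 105 mod 4 = 1, 143 mod 4 = 3, so the flip contributes +1; sign now -1
(143/105): 143 mod 105 = 38, so (143/105) = (38/105)
factor out 2^1: 38 = 2^1·19; with 105 mod 8 = 1, (2/105) = +1; sign now -1; continue with (19/105)
flip (19/105) -> (105/19): both odd, 19 mod 4 = 3, 105 mod 4 = 1, so the flip contributes +1; sign now -1
(105/19): 105 mod 19 = 10, so (105/19) = (10/19)
factor out 2^1: 10 = 2^1·5; with 19 mod 8 = 3, (2/19) = -1; sign now +1; continue with (5/19)
flip (5/19) -> (19/5): both odd, 5 mod 4 = 1, 19 mod 4 = 3, so the flip contributes +1; sign now +1
(19/5): 19 mod 5 = 4, so (19/5) = (4/5)
factor out 2^2: 4 = 2^2·1; with 5 mod 8 = 5, (2/5) = -1; sign now +1; continue with (1/5)
reached (1/5) = 1, so the symbol is +1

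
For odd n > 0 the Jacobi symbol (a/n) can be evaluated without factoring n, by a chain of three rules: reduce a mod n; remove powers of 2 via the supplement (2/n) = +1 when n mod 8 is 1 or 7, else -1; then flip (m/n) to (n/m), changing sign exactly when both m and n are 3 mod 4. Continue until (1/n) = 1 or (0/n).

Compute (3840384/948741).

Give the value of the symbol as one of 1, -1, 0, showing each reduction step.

0

(3840384/948741) = (45420/948741)   [reduce mod 948741]
45420 = 2^2·11355; (2/948741) = -1 since 948741 mod 8 = 5, so (45420/948741) = (-1)^2·(11355/948741); sign now +1
reciprocity: (11355/948741) = +1·(948741/11355) since 11355 mod 4 = 3, 948741 mod 4 = 1; sign now +1
(948741/11355) = (6276/11355)   [reduce mod 11355]
6276 = 2^2·1569; (2/11355) = -1 since 11355 mod 8 = 3, so (6276/11355) = (-1)^2·(1569/11355); sign now +1
reciprocity: (1569/11355) = +1·(11355/1569) since 1569 mod 4 = 1, 11355 mod 4 = 3; sign now +1
(11355/1569) = (372/1569)   [reduce mod 1569]
372 = 2^2·93; (2/1569) = +1 since 1569 mod 8 = 1, so (372/1569) = (+1)^2·(93/1569); sign now +1
reciprocity: (93/1569) = +1·(1569/93) since 93 mod 4 = 1, 1569 mod 4 = 1; sign now +1
(1569/93) = (81/93)   [reduce mod 93]
reciprocity: (81/93) = +1·(93/81) since 81 mod 4 = 1, 93 mod 4 = 1; sign now +1
(93/81) = (12/81)   [reduce mod 81]
12 = 2^2·3; (2/81) = +1 since 81 mod 8 = 1, so (12/81) = (+1)^2·(3/81); sign now +1
reciprocity: (3/81) = +1·(81/3) since 3 mod 4 = 3, 81 mod 4 = 1; sign now +1
(81/3) = (0/3)   [reduce mod 3]
(0/3) = 0   [gcd(a, n) > 1]; final value = 0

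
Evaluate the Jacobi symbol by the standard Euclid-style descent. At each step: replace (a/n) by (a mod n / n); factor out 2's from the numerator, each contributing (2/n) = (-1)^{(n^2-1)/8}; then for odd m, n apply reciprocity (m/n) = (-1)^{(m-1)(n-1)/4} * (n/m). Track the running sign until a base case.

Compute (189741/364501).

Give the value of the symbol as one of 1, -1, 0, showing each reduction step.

flip (189741/364501) -> (364501/189741): both odd, 189741 mod 4 = 1, 364501 mod 4 = 1, so the flip contributes +1; sign now +1
(364501/189741): 364501 mod 189741 = 174760, so (364501/189741) = (174760/189741)
factor out 2^3: 174760 = 2^3·21845; with 189741 mod 8 = 5, (2/189741) = -1; sign now -1; continue with (21845/189741)
flip (21845/189741) -> (189741/21845): both odd, 21845 mod 4 = 1, 189741 mod 4 = 1, so the flip contributes +1; sign now -1
(189741/21845): 189741 mod 21845 = 14981, so (189741/21845) = (14981/21845)
flip (14981/21845) -> (21845/14981): both odd, 14981 mod 4 = 1, 21845 mod 4 = 1, so the flip contributes +1; sign now -1
(21845/14981): 21845 mod 14981 = 6864, so (21845/14981) = (6864/14981)
factor out 2^4: 6864 = 2^4·429; with 14981 mod 8 = 5, (2/14981) = -1; sign now -1; continue with (429/14981)
flip (429/14981) -> (14981/429): both odd, 429 mod 4 = 1, 14981 mod 4 = 1, so the flip contributes +1; sign now -1
(14981/429): 14981 mod 429 = 395, so (14981/429) = (395/429)
flip (395/429) -> (429/395): both odd, 395 mod 4 = 3, 429 mod 4 = 1, so the flip contributes +1; sign now -1
(429/395): 429 mod 395 = 34, so (429/395) = (34/395)
factor out 2^1: 34 = 2^1·17; with 395 mod 8 = 3, (2/395) = -1; sign now +1; continue with (17/395)
flip (17/395) -> (395/17): both odd, 17 mod 4 = 1, 395 mod 4 = 3, so the flip contributes +1; sign now +1
(395/17): 395 mod 17 = 4, so (395/17) = (4/17)
factor out 2^2: 4 = 2^2·1; with 17 mod 8 = 1, (2/17) = +1; sign now +1; continue with (1/17)
reached (1/17) = 1, so the symbol is +1

1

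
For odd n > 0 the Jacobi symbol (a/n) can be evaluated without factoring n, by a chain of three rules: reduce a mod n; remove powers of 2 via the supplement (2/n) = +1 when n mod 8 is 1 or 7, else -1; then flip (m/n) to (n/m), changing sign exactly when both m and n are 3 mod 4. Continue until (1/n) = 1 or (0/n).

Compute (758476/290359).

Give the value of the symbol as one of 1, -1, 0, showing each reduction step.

(758476/290359) = (177758/290359)   [reduce mod 290359]
177758 = 2^1·88879; (2/290359) = +1 since 290359 mod 8 = 7, so (177758/290359) = (+1)^1·(88879/290359); sign now +1
reciprocity: (88879/290359) = -1·(290359/88879) since 88879 mod 4 = 3, 290359 mod 4 = 3; sign now -1
(290359/88879) = (23722/88879)   [reduce mod 88879]
23722 = 2^1·11861; (2/88879) = +1 since 88879 mod 8 = 7, so (23722/88879) = (+1)^1·(11861/88879); sign now -1
reciprocity: (11861/88879) = +1·(88879/11861) since 11861 mod 4 = 1, 88879 mod 4 = 3; sign now -1
(88879/11861) = (5852/11861)   [reduce mod 11861]
5852 = 2^2·1463; (2/11861) = -1 since 11861 mod 8 = 5, so (5852/11861) = (-1)^2·(1463/11861); sign now -1
reciprocity: (1463/11861) = +1·(11861/1463) since 1463 mod 4 = 3, 11861 mod 4 = 1; sign now -1
(11861/1463) = (157/1463)   [reduce mod 1463]
reciprocity: (157/1463) = +1·(1463/157) since 157 mod 4 = 1, 1463 mod 4 = 3; sign now -1
(1463/157) = (50/157)   [reduce mod 157]
50 = 2^1·25; (2/157) = -1 since 157 mod 8 = 5, so (50/157) = (-1)^1·(25/157); sign now +1
reciprocity: (25/157) = +1·(157/25) since 25 mod 4 = 1, 157 mod 4 = 1; sign now +1
(157/25) = (7/25)   [reduce mod 25]
reciprocity: (7/25) = +1·(25/7) since 7 mod 4 = 3, 25 mod 4 = 1; sign now +1
(25/7) = (4/7)   [reduce mod 7]
4 = 2^2·1; (2/7) = +1 since 7 mod 8 = 7, so (4/7) = (+1)^2·(1/7); sign now +1
(1/7) = 1; final value = sign = +1

1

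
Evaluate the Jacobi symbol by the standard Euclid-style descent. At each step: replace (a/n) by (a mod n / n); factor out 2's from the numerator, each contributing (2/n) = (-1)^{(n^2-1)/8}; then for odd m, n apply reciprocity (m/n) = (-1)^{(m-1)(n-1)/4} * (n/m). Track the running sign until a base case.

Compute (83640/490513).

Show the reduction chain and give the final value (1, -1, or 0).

-1

factor out 2^3: 83640 = 2^3·10455; with 490513 mod 8 = 1, (2/490513) = +1; sign now +1; continue with (10455/490513)
flip (10455/490513) -> (490513/10455): both odd, 10455 mod 4 = 3, 490513 mod 4 = 1, so the flip contributes +1; sign now +1
(490513/10455): 490513 mod 10455 = 9583, so (490513/10455) = (9583/10455)
flip (9583/10455) -> (10455/9583): both odd, 9583 mod 4 = 3, 10455 mod 4 = 3, so the flip contributes -1; sign now -1
(10455/9583): 10455 mod 9583 = 872, so (10455/9583) = (872/9583)
factor out 2^3: 872 = 2^3·109; with 9583 mod 8 = 7, (2/9583) = +1; sign now -1; continue with (109/9583)
flip (109/9583) -> (9583/109): both odd, 109 mod 4 = 1, 9583 mod 4 = 3, so the flip contributes +1; sign now -1
(9583/109): 9583 mod 109 = 100, so (9583/109) = (100/109)
factor out 2^2: 100 = 2^2·25; with 109 mod 8 = 5, (2/109) = -1; sign now -1; continue with (25/109)
flip (25/109) -> (109/25): both odd, 25 mod 4 = 1, 109 mod 4 = 1, so the flip contributes +1; sign now -1
(109/25): 109 mod 25 = 9, so (109/25) = (9/25)
flip (9/25) -> (25/9): both odd, 9 mod 4 = 1, 25 mod 4 = 1, so the flip contributes +1; sign now -1
(25/9): 25 mod 9 = 7, so (25/9) = (7/9)
flip (7/9) -> (9/7): both odd, 7 mod 4 = 3, 9 mod 4 = 1, so the flip contributes +1; sign now -1
(9/7): 9 mod 7 = 2, so (9/7) = (2/7)
factor out 2^1: 2 = 2^1·1; with 7 mod 8 = 7, (2/7) = +1; sign now -1; continue with (1/7)
reached (1/7) = 1, so the symbol is -1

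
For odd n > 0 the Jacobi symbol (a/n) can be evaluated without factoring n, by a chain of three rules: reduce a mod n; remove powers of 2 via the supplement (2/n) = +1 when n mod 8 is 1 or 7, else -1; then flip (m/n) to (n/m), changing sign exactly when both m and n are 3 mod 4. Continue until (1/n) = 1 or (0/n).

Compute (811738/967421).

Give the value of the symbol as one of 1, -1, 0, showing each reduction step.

1

811738 = 2^1·405869; (2/967421) = -1 since 967421 mod 8 = 5, so (811738/967421) = (-1)^1·(405869/967421); sign now -1
reciprocity: (405869/967421) = +1·(967421/405869) since 405869 mod 4 = 1, 967421 mod 4 = 1; sign now -1
(967421/405869) = (155683/405869)   [reduce mod 405869]
reciprocity: (155683/405869) = +1·(405869/155683) since 155683 mod 4 = 3, 405869 mod 4 = 1; sign now -1
(405869/155683) = (94503/155683)   [reduce mod 155683]
reciprocity: (94503/155683) = -1·(155683/94503) since 94503 mod 4 = 3, 155683 mod 4 = 3; sign now +1
(155683/94503) = (61180/94503)   [reduce mod 94503]
61180 = 2^2·15295; (2/94503) = +1 since 94503 mod 8 = 7, so (61180/94503) = (+1)^2·(15295/94503); sign now +1
reciprocity: (15295/94503) = -1·(94503/15295) since 15295 mod 4 = 3, 94503 mod 4 = 3; sign now -1
(94503/15295) = (2733/15295)   [reduce mod 15295]
reciprocity: (2733/15295) = +1·(15295/2733) since 2733 mod 4 = 1, 15295 mod 4 = 3; sign now -1
(15295/2733) = (1630/2733)   [reduce mod 2733]
1630 = 2^1·815; (2/2733) = -1 since 2733 mod 8 = 5, so (1630/2733) = (-1)^1·(815/2733); sign now +1
reciprocity: (815/2733) = +1·(2733/815) since 815 mod 4 = 3, 2733 mod 4 = 1; sign now +1
(2733/815) = (288/815)   [reduce mod 815]
288 = 2^5·9; (2/815) = +1 since 815 mod 8 = 7, so (288/815) = (+1)^5·(9/815); sign now +1
reciprocity: (9/815) = +1·(815/9) since 9 mod 4 = 1, 815 mod 4 = 3; sign now +1
(815/9) = (5/9)   [reduce mod 9]
reciprocity: (5/9) = +1·(9/5) since 5 mod 4 = 1, 9 mod 4 = 1; sign now +1
(9/5) = (4/5)   [reduce mod 5]
4 = 2^2·1; (2/5) = -1 since 5 mod 8 = 5, so (4/5) = (-1)^2·(1/5); sign now +1
(1/5) = 1; final value = sign = +1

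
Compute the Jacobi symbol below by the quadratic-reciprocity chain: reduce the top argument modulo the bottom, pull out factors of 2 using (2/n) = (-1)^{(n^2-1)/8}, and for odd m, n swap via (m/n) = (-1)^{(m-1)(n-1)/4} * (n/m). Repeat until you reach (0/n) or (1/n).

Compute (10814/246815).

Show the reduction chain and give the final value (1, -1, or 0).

factor out 2^1: 10814 = 2^1·5407; with 246815 mod 8 = 7, (2/246815) = +1; sign now +1; continue with (5407/246815)
flip (5407/246815) -> (246815/5407): both odd, 5407 mod 4 = 3, 246815 mod 4 = 3, so the flip contributes -1; sign now -1
(246815/5407): 246815 mod 5407 = 3500, so (246815/5407) = (3500/5407)
factor out 2^2: 3500 = 2^2·875; with 5407 mod 8 = 7, (2/5407) = +1; sign now -1; continue with (875/5407)
flip (875/5407) -> (5407/875): both odd, 875 mod 4 = 3, 5407 mod 4 = 3, so the flip contributes -1; sign now +1
(5407/875): 5407 mod 875 = 157, so (5407/875) = (157/875)
flip (157/875) -> (875/157): both odd, 157 mod 4 = 1, 875 mod 4 = 3, so the flip contributes +1; sign now +1
(875/157): 875 mod 157 = 90, so (875/157) = (90/157)
factor out 2^1: 90 = 2^1·45; with 157 mod 8 = 5, (2/157) = -1; sign now -1; continue with (45/157)
flip (45/157) -> (157/45): both odd, 45 mod 4 = 1, 157 mod 4 = 1, so the flip contributes +1; sign now -1
(157/45): 157 mod 45 = 22, so (157/45) = (22/45)
factor out 2^1: 22 = 2^1·11; with 45 mod 8 = 5, (2/45) = -1; sign now +1; continue with (11/45)
flip (11/45) -> (45/11): both odd, 11 mod 4 = 3, 45 mod 4 = 1, so the flip contributes +1; sign now +1
(45/11): 45 mod 11 = 1, so (45/11) = (1/11)
reached (1/11) = 1, so the symbol is +1

1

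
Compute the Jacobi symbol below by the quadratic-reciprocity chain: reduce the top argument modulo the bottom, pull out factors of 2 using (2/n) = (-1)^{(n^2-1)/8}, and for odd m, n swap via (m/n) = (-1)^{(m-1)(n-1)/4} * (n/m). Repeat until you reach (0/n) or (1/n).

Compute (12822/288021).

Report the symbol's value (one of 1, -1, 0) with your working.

0

12822 = 2^1·6411; (2/288021) = -1 since 288021 mod 8 = 5, so (12822/288021) = (-1)^1·(6411/288021); sign now -1
reciprocity: (6411/288021) = +1·(288021/6411) since 6411 mod 4 = 3, 288021 mod 4 = 1; sign now -1
(288021/6411) = (5937/6411)   [reduce mod 6411]
reciprocity: (5937/6411) = +1·(6411/5937) since 5937 mod 4 = 1, 6411 mod 4 = 3; sign now -1
(6411/5937) = (474/5937)   [reduce mod 5937]
474 = 2^1·237; (2/5937) = +1 since 5937 mod 8 = 1, so (474/5937) = (+1)^1·(237/5937); sign now -1
reciprocity: (237/5937) = +1·(5937/237) since 237 mod 4 = 1, 5937 mod 4 = 1; sign now -1
(5937/237) = (12/237)   [reduce mod 237]
12 = 2^2·3; (2/237) = -1 since 237 mod 8 = 5, so (12/237) = (-1)^2·(3/237); sign now -1
reciprocity: (3/237) = +1·(237/3) since 3 mod 4 = 3, 237 mod 4 = 1; sign now -1
(237/3) = (0/3)   [reduce mod 3]
(0/3) = 0   [gcd(a, n) > 1]; final value = 0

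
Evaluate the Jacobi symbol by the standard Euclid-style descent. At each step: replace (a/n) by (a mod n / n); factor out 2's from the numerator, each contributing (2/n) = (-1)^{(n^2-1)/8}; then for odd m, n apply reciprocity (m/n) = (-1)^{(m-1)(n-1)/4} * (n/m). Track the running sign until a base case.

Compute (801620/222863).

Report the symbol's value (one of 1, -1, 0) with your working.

(801620/222863): 801620 mod 222863 = 133031, so (801620/222863) = (133031/222863)
flip (133031/222863) -> (222863/133031): both odd, 133031 mod 4 = 3, 222863 mod 4 = 3, so the flip contributes -1; sign now -1
(222863/133031): 222863 mod 133031 = 89832, so (222863/133031) = (89832/133031)
factor out 2^3: 89832 = 2^3·11229; with 133031 mod 8 = 7, (2/133031) = +1; sign now -1; continue with (11229/133031)
flip (11229/133031) -> (133031/11229): both odd, 11229 mod 4 = 1, 133031 mod 4 = 3, so the flip contributes +1; sign now -1
(133031/11229): 133031 mod 11229 = 9512, so (133031/11229) = (9512/11229)
factor out 2^3: 9512 = 2^3·1189; with 11229 mod 8 = 5, (2/11229) = -1; sign now +1; continue with (1189/11229)
flip (1189/11229) -> (11229/1189): both odd, 1189 mod 4 = 1, 11229 mod 4 = 1, so the flip contributes +1; sign now +1
(11229/1189): 11229 mod 1189 = 528, so (11229/1189) = (528/1189)
factor out 2^4: 528 = 2^4·33; with 1189 mod 8 = 5, (2/1189) = -1; sign now +1; continue with (33/1189)
flip (33/1189) -> (1189/33): both odd, 33 mod 4 = 1, 1189 mod 4 = 1, so the flip contributes +1; sign now +1
(1189/33): 1189 mod 33 = 1, so (1189/33) = (1/33)
reached (1/33) = 1, so the symbol is +1

1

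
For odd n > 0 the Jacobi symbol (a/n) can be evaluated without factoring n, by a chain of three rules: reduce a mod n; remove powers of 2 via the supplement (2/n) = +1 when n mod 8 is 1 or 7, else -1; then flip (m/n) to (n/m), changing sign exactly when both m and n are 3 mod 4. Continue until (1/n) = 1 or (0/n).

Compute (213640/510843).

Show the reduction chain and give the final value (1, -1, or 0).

213640 = 2^3·26705; (2/510843) = -1 since 510843 mod 8 = 3, so (213640/510843) = (-1)^3·(26705/510843); sign now -1
reciprocity: (26705/510843) = +1·(510843/26705) since 26705 mod 4 = 1, 510843 mod 4 = 3; sign now -1
(510843/26705) = (3448/26705)   [reduce mod 26705]
3448 = 2^3·431; (2/26705) = +1 since 26705 mod 8 = 1, so (3448/26705) = (+1)^3·(431/26705); sign now -1
reciprocity: (431/26705) = +1·(26705/431) since 431 mod 4 = 3, 26705 mod 4 = 1; sign now -1
(26705/431) = (414/431)   [reduce mod 431]
414 = 2^1·207; (2/431) = +1 since 431 mod 8 = 7, so (414/431) = (+1)^1·(207/431); sign now -1
reciprocity: (207/431) = -1·(431/207) since 207 mod 4 = 3, 431 mod 4 = 3; sign now +1
(431/207) = (17/207)   [reduce mod 207]
reciprocity: (17/207) = +1·(207/17) since 17 mod 4 = 1, 207 mod 4 = 3; sign now +1
(207/17) = (3/17)   [reduce mod 17]
reciprocity: (3/17) = +1·(17/3) since 3 mod 4 = 3, 17 mod 4 = 1; sign now +1
(17/3) = (2/3)   [reduce mod 3]
2 = 2^1·1; (2/3) = -1 since 3 mod 8 = 3, so (2/3) = (-1)^1·(1/3); sign now -1
(1/3) = 1; final value = sign = -1

-1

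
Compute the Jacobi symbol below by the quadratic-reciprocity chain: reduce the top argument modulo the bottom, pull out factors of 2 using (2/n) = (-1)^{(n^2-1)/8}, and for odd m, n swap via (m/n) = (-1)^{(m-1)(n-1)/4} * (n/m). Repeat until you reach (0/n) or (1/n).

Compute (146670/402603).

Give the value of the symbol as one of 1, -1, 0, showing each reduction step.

0

146670 = 2^1·73335; (2/402603) = -1 since 402603 mod 8 = 3, so (146670/402603) = (-1)^1·(73335/402603); sign now -1
reciprocity: (73335/402603) = -1·(402603/73335) since 73335 mod 4 = 3, 402603 mod 4 = 3; sign now +1
(402603/73335) = (35928/73335)   [reduce mod 73335]
35928 = 2^3·4491; (2/73335) = +1 since 73335 mod 8 = 7, so (35928/73335) = (+1)^3·(4491/73335); sign now +1
reciprocity: (4491/73335) = -1·(73335/4491) since 4491 mod 4 = 3, 73335 mod 4 = 3; sign now -1
(73335/4491) = (1479/4491)   [reduce mod 4491]
reciprocity: (1479/4491) = -1·(4491/1479) since 1479 mod 4 = 3, 4491 mod 4 = 3; sign now +1
(4491/1479) = (54/1479)   [reduce mod 1479]
54 = 2^1·27; (2/1479) = +1 since 1479 mod 8 = 7, so (54/1479) = (+1)^1·(27/1479); sign now +1
reciprocity: (27/1479) = -1·(1479/27) since 27 mod 4 = 3, 1479 mod 4 = 3; sign now -1
(1479/27) = (21/27)   [reduce mod 27]
reciprocity: (21/27) = +1·(27/21) since 21 mod 4 = 1, 27 mod 4 = 3; sign now -1
(27/21) = (6/21)   [reduce mod 21]
6 = 2^1·3; (2/21) = -1 since 21 mod 8 = 5, so (6/21) = (-1)^1·(3/21); sign now +1
reciprocity: (3/21) = +1·(21/3) since 3 mod 4 = 3, 21 mod 4 = 1; sign now +1
(21/3) = (0/3)   [reduce mod 3]
(0/3) = 0   [gcd(a, n) > 1]; final value = 0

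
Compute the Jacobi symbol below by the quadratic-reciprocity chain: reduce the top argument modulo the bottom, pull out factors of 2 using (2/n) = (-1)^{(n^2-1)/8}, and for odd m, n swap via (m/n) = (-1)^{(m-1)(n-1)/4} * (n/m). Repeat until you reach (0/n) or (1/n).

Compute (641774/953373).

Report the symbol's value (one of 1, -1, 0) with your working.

1

factor out 2^1: 641774 = 2^1·320887; with 953373 mod 8 = 5, (2/953373) = -1; sign now -1; continue with (320887/953373)
flip (320887/953373) -> (953373/320887): both odd, 320887 mod 4 = 3, 953373 mod 4 = 1, so the flip contributes +1; sign now -1
(953373/320887): 953373 mod 320887 = 311599, so (953373/320887) = (311599/320887)
flip (311599/320887) -> (320887/311599): both odd, 311599 mod 4 = 3, 320887 mod 4 = 3, so the flip contributes -1; sign now +1
(320887/311599): 320887 mod 311599 = 9288, so (320887/311599) = (9288/311599)
factor out 2^3: 9288 = 2^3·1161; with 311599 mod 8 = 7, (2/311599) = +1; sign now +1; continue with (1161/311599)
flip (1161/311599) -> (311599/1161): both odd, 1161 mod 4 = 1, 311599 mod 4 = 3, so the flip contributes +1; sign now +1
(311599/1161): 311599 mod 1161 = 451, so (311599/1161) = (451/1161)
flip (451/1161) -> (1161/451): both odd, 451 mod 4 = 3, 1161 mod 4 = 1, so the flip contributes +1; sign now +1
(1161/451): 1161 mod 451 = 259, so (1161/451) = (259/451)
flip (259/451) -> (451/259): both odd, 259 mod 4 = 3, 451 mod 4 = 3, so the flip contributes -1; sign now -1
(451/259): 451 mod 259 = 192, so (451/259) = (192/259)
factor out 2^6: 192 = 2^6·3; with 259 mod 8 = 3, (2/259) = -1; sign now -1; continue with (3/259)
flip (3/259) -> (259/3): both odd, 3 mod 4 = 3, 259 mod 4 = 3, so the flip contributes -1; sign now +1
(259/3): 259 mod 3 = 1, so (259/3) = (1/3)
reached (1/3) = 1, so the symbol is +1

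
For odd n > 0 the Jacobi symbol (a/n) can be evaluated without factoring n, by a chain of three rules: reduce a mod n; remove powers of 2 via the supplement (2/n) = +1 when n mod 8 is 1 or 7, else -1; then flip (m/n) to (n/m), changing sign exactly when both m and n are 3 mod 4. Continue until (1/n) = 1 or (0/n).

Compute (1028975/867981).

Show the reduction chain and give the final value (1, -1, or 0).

(1028975/867981) = (160994/867981)   [reduce mod 867981]
160994 = 2^1·80497; (2/867981) = -1 since 867981 mod 8 = 5, so (160994/867981) = (-1)^1·(80497/867981); sign now -1
reciprocity: (80497/867981) = +1·(867981/80497) since 80497 mod 4 = 1, 867981 mod 4 = 1; sign now -1
(867981/80497) = (63011/80497)   [reduce mod 80497]
reciprocity: (63011/80497) = +1·(80497/63011) since 63011 mod 4 = 3, 80497 mod 4 = 1; sign now -1
(80497/63011) = (17486/63011)   [reduce mod 63011]
17486 = 2^1·8743; (2/63011) = -1 since 63011 mod 8 = 3, so (17486/63011) = (-1)^1·(8743/63011); sign now +1
reciprocity: (8743/63011) = -1·(63011/8743) since 8743 mod 4 = 3, 63011 mod 4 = 3; sign now -1
(63011/8743) = (1810/8743)   [reduce mod 8743]
1810 = 2^1·905; (2/8743) = +1 since 8743 mod 8 = 7, so (1810/8743) = (+1)^1·(905/8743); sign now -1
reciprocity: (905/8743) = +1·(8743/905) since 905 mod 4 = 1, 8743 mod 4 = 3; sign now -1
(8743/905) = (598/905)   [reduce mod 905]
598 = 2^1·299; (2/905) = +1 since 905 mod 8 = 1, so (598/905) = (+1)^1·(299/905); sign now -1
reciprocity: (299/905) = +1·(905/299) since 299 mod 4 = 3, 905 mod 4 = 1; sign now -1
(905/299) = (8/299)   [reduce mod 299]
8 = 2^3·1; (2/299) = -1 since 299 mod 8 = 3, so (8/299) = (-1)^3·(1/299); sign now +1
(1/299) = 1; final value = sign = +1

1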